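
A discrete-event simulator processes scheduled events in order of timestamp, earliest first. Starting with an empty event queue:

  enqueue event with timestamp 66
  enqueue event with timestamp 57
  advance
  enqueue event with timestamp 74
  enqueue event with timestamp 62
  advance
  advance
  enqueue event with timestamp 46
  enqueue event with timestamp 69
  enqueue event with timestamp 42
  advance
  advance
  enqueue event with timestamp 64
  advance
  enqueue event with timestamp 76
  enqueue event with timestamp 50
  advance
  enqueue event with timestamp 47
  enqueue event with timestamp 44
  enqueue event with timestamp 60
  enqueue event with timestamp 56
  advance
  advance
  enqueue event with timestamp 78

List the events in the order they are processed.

57, 62, 66, 42, 46, 64, 50, 44, 47

insert 66 → {66}
insert 57 → {57, 66}
advance → 57; now {66}
insert 74 → {66, 74}
insert 62 → {62, 66, 74}
advance → 62; now {66, 74}
advance → 66; now {74}
insert 46 → {46, 74}
insert 69 → {46, 69, 74}
insert 42 → {42, 46, 69, 74}
advance → 42; now {46, 69, 74}
advance → 46; now {69, 74}
insert 64 → {64, 69, 74}
advance → 64; now {69, 74}
insert 76 → {69, 74, 76}
insert 50 → {50, 69, 74, 76}
advance → 50; now {69, 74, 76}
insert 47 → {47, 69, 74, 76}
insert 44 → {44, 47, 69, 74, 76}
insert 60 → {44, 47, 60, 69, 74, 76}
insert 56 → {44, 47, 56, 60, 69, 74, 76}
advance → 44; now {47, 56, 60, 69, 74, 76}
advance → 47; now {56, 60, 69, 74, 76}
insert 78 → {56, 60, 69, 74, 76, 78}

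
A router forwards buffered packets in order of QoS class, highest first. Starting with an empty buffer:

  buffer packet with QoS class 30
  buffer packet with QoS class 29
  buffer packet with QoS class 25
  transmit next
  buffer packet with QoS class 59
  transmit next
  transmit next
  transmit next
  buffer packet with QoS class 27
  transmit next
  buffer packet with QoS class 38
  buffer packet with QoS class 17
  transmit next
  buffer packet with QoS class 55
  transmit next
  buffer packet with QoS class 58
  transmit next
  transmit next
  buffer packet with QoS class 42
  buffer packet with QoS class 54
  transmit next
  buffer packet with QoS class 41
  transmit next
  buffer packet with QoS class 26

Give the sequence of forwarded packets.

30 → 59 → 29 → 25 → 27 → 38 → 55 → 58 → 17 → 54 → 42

insert 30 → {30}
insert 29 → {30, 29}
insert 25 → {30, 29, 25}
transmit next → 30; now {29, 25}
insert 59 → {59, 29, 25}
transmit next → 59; now {29, 25}
transmit next → 29; now {25}
transmit next → 25; now {}
insert 27 → {27}
transmit next → 27; now {}
insert 38 → {38}
insert 17 → {38, 17}
transmit next → 38; now {17}
insert 55 → {55, 17}
transmit next → 55; now {17}
insert 58 → {58, 17}
transmit next → 58; now {17}
transmit next → 17; now {}
insert 42 → {42}
insert 54 → {54, 42}
transmit next → 54; now {42}
insert 41 → {42, 41}
transmit next → 42; now {41}
insert 26 → {41, 26}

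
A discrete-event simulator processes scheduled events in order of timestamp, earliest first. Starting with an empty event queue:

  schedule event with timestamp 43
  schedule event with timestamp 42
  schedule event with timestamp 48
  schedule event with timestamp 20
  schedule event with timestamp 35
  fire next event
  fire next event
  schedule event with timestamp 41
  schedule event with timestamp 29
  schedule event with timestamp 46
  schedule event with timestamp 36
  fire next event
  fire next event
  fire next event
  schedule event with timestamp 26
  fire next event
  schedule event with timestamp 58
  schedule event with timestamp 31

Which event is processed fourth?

36

insert 43 → {43}
insert 42 → {42, 43}
insert 48 → {42, 43, 48}
insert 20 → {20, 42, 43, 48}
insert 35 → {20, 35, 42, 43, 48}
fire next event → 20; now {35, 42, 43, 48}
fire next event → 35; now {42, 43, 48}
insert 41 → {41, 42, 43, 48}
insert 29 → {29, 41, 42, 43, 48}
insert 46 → {29, 41, 42, 43, 46, 48}
insert 36 → {29, 36, 41, 42, 43, 46, 48}
fire next event → 29; now {36, 41, 42, 43, 46, 48}
fire next event → 36; now {41, 42, 43, 46, 48}
fire next event → 41; now {42, 43, 46, 48}
insert 26 → {26, 42, 43, 46, 48}
fire next event → 26; now {42, 43, 46, 48}
insert 58 → {42, 43, 46, 48, 58}
insert 31 → {31, 42, 43, 46, 48, 58}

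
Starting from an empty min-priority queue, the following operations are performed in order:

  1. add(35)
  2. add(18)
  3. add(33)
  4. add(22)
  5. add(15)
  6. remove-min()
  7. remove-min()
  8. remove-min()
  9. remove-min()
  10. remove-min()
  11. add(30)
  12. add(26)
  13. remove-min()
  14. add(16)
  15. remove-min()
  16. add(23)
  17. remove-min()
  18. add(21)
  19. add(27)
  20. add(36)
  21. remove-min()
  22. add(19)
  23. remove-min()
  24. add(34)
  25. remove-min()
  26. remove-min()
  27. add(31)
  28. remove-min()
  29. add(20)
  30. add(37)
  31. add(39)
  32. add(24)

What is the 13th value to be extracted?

31

insert 35 → {35}
insert 18 → {18, 35}
insert 33 → {18, 33, 35}
insert 22 → {18, 22, 33, 35}
insert 15 → {15, 18, 22, 33, 35}
remove-min → 15; now {18, 22, 33, 35}
remove-min → 18; now {22, 33, 35}
remove-min → 22; now {33, 35}
remove-min → 33; now {35}
remove-min → 35; now {}
insert 30 → {30}
insert 26 → {26, 30}
remove-min → 26; now {30}
insert 16 → {16, 30}
remove-min → 16; now {30}
insert 23 → {23, 30}
remove-min → 23; now {30}
insert 21 → {21, 30}
insert 27 → {21, 27, 30}
insert 36 → {21, 27, 30, 36}
remove-min → 21; now {27, 30, 36}
insert 19 → {19, 27, 30, 36}
remove-min → 19; now {27, 30, 36}
insert 34 → {27, 30, 34, 36}
remove-min → 27; now {30, 34, 36}
remove-min → 30; now {34, 36}
insert 31 → {31, 34, 36}
remove-min → 31; now {34, 36}
insert 20 → {20, 34, 36}
insert 37 → {20, 34, 36, 37}
insert 39 → {20, 34, 36, 37, 39}
insert 24 → {20, 24, 34, 36, 37, 39}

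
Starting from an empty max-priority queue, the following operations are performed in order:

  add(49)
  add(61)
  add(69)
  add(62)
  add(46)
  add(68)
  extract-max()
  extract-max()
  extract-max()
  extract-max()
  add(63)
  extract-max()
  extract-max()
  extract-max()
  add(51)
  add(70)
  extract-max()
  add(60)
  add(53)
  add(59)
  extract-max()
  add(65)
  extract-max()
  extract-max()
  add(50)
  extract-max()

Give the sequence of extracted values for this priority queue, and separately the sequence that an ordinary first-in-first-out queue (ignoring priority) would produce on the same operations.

priority queue: 69 → 68 → 62 → 61 → 63 → 49 → 46 → 70 → 60 → 65 → 59 → 53; FIFO queue: [49, 61, 69, 62, 46, 68, 63, 51, 70, 60, 53, 59]

insert 49 → {49}
insert 61 → {61, 49}
insert 69 → {69, 61, 49}
insert 62 → {69, 62, 61, 49}
insert 46 → {69, 62, 61, 49, 46}
insert 68 → {69, 68, 62, 61, 49, 46}
extract-max → 69; now {68, 62, 61, 49, 46}
extract-max → 68; now {62, 61, 49, 46}
extract-max → 62; now {61, 49, 46}
extract-max → 61; now {49, 46}
insert 63 → {63, 49, 46}
extract-max → 63; now {49, 46}
extract-max → 49; now {46}
extract-max → 46; now {}
insert 51 → {51}
insert 70 → {70, 51}
extract-max → 70; now {51}
insert 60 → {60, 51}
insert 53 → {60, 53, 51}
insert 59 → {60, 59, 53, 51}
extract-max → 60; now {59, 53, 51}
insert 65 → {65, 59, 53, 51}
extract-max → 65; now {59, 53, 51}
extract-max → 59; now {53, 51}
insert 50 → {53, 51, 50}
extract-max → 53; now {51, 50}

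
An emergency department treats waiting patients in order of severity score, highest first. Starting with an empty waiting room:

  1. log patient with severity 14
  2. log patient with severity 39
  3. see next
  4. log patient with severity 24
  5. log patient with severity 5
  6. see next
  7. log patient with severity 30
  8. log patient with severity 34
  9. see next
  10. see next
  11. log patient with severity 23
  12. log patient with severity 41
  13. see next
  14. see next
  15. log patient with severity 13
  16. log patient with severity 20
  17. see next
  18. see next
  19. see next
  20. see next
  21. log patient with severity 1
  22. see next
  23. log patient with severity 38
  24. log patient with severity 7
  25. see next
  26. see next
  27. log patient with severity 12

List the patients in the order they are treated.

insert 14 → {14}
insert 39 → {39, 14}
see next → 39; now {14}
insert 24 → {24, 14}
insert 5 → {24, 14, 5}
see next → 24; now {14, 5}
insert 30 → {30, 14, 5}
insert 34 → {34, 30, 14, 5}
see next → 34; now {30, 14, 5}
see next → 30; now {14, 5}
insert 23 → {23, 14, 5}
insert 41 → {41, 23, 14, 5}
see next → 41; now {23, 14, 5}
see next → 23; now {14, 5}
insert 13 → {14, 13, 5}
insert 20 → {20, 14, 13, 5}
see next → 20; now {14, 13, 5}
see next → 14; now {13, 5}
see next → 13; now {5}
see next → 5; now {}
insert 1 → {1}
see next → 1; now {}
insert 38 → {38}
insert 7 → {38, 7}
see next → 38; now {7}
see next → 7; now {}
insert 12 → {12}

39 → 24 → 34 → 30 → 41 → 23 → 20 → 14 → 13 → 5 → 1 → 38 → 7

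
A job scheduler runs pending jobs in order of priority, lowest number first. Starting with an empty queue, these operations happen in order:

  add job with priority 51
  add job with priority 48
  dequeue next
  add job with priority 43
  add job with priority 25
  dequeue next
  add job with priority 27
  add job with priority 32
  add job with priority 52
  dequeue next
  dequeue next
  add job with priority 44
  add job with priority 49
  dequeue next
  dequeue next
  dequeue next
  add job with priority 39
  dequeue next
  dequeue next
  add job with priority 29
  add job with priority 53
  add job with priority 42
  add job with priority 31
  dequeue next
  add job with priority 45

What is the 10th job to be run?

29

insert 51 → {51}
insert 48 → {48, 51}
dequeue next → 48; now {51}
insert 43 → {43, 51}
insert 25 → {25, 43, 51}
dequeue next → 25; now {43, 51}
insert 27 → {27, 43, 51}
insert 32 → {27, 32, 43, 51}
insert 52 → {27, 32, 43, 51, 52}
dequeue next → 27; now {32, 43, 51, 52}
dequeue next → 32; now {43, 51, 52}
insert 44 → {43, 44, 51, 52}
insert 49 → {43, 44, 49, 51, 52}
dequeue next → 43; now {44, 49, 51, 52}
dequeue next → 44; now {49, 51, 52}
dequeue next → 49; now {51, 52}
insert 39 → {39, 51, 52}
dequeue next → 39; now {51, 52}
dequeue next → 51; now {52}
insert 29 → {29, 52}
insert 53 → {29, 52, 53}
insert 42 → {29, 42, 52, 53}
insert 31 → {29, 31, 42, 52, 53}
dequeue next → 29; now {31, 42, 52, 53}
insert 45 → {31, 42, 45, 52, 53}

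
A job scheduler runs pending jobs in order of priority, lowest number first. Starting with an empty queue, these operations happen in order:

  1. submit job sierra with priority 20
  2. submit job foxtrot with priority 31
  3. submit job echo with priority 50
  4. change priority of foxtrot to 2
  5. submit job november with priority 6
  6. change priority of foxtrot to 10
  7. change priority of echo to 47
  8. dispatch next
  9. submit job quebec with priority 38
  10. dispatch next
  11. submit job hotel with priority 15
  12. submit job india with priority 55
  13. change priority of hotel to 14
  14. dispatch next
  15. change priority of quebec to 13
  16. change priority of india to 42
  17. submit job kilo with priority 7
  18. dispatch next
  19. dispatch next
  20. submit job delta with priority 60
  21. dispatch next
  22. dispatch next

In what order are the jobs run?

november → foxtrot → hotel → kilo → quebec → sierra → india

add sierra (priority 20) → {sierra:20}
add foxtrot (priority 31) → {sierra:20, foxtrot:31}
add echo (priority 50) → {sierra:20, foxtrot:31, echo:50}
update foxtrot to priority 2 → {foxtrot:2, sierra:20, echo:50}
add november (priority 6) → {foxtrot:2, november:6, sierra:20, echo:50}
update foxtrot to priority 10 → {november:6, foxtrot:10, sierra:20, echo:50}
update echo to priority 47 → {november:6, foxtrot:10, sierra:20, echo:47}
dispatch next → november; now {foxtrot:10, sierra:20, echo:47}
add quebec (priority 38) → {foxtrot:10, sierra:20, quebec:38, echo:47}
dispatch next → foxtrot; now {sierra:20, quebec:38, echo:47}
add hotel (priority 15) → {hotel:15, sierra:20, quebec:38, echo:47}
add india (priority 55) → {hotel:15, sierra:20, quebec:38, echo:47, india:55}
update hotel to priority 14 → {hotel:14, sierra:20, quebec:38, echo:47, india:55}
dispatch next → hotel; now {sierra:20, quebec:38, echo:47, india:55}
update quebec to priority 13 → {quebec:13, sierra:20, echo:47, india:55}
update india to priority 42 → {quebec:13, sierra:20, india:42, echo:47}
add kilo (priority 7) → {kilo:7, quebec:13, sierra:20, india:42, echo:47}
dispatch next → kilo; now {quebec:13, sierra:20, india:42, echo:47}
dispatch next → quebec; now {sierra:20, india:42, echo:47}
add delta (priority 60) → {sierra:20, india:42, echo:47, delta:60}
dispatch next → sierra; now {india:42, echo:47, delta:60}
dispatch next → india; now {echo:47, delta:60}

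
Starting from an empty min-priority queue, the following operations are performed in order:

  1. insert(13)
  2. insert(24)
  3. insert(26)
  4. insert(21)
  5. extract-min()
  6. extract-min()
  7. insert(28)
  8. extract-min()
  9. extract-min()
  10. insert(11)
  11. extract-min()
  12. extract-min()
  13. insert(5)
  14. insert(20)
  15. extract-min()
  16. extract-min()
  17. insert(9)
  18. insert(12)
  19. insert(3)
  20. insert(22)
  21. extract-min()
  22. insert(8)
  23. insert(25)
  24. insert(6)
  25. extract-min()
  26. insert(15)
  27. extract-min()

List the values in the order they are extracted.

insert 13 → {13}
insert 24 → {13, 24}
insert 26 → {13, 24, 26}
insert 21 → {13, 21, 24, 26}
extract-min → 13; now {21, 24, 26}
extract-min → 21; now {24, 26}
insert 28 → {24, 26, 28}
extract-min → 24; now {26, 28}
extract-min → 26; now {28}
insert 11 → {11, 28}
extract-min → 11; now {28}
extract-min → 28; now {}
insert 5 → {5}
insert 20 → {5, 20}
extract-min → 5; now {20}
extract-min → 20; now {}
insert 9 → {9}
insert 12 → {9, 12}
insert 3 → {3, 9, 12}
insert 22 → {3, 9, 12, 22}
extract-min → 3; now {9, 12, 22}
insert 8 → {8, 9, 12, 22}
insert 25 → {8, 9, 12, 22, 25}
insert 6 → {6, 8, 9, 12, 22, 25}
extract-min → 6; now {8, 9, 12, 22, 25}
insert 15 → {8, 9, 12, 15, 22, 25}
extract-min → 8; now {9, 12, 15, 22, 25}

13 → 21 → 24 → 26 → 11 → 28 → 5 → 20 → 3 → 6 → 8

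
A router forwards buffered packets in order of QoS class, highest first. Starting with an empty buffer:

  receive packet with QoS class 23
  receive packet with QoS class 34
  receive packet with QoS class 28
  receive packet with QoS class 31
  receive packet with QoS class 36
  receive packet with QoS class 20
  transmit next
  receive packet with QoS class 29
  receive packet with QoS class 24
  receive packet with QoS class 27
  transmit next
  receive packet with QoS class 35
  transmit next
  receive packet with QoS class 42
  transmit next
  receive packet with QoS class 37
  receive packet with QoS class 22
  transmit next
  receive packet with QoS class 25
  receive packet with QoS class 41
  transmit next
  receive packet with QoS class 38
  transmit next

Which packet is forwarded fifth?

insert 23 → {23}
insert 34 → {34, 23}
insert 28 → {34, 28, 23}
insert 31 → {34, 31, 28, 23}
insert 36 → {36, 34, 31, 28, 23}
insert 20 → {36, 34, 31, 28, 23, 20}
transmit next → 36; now {34, 31, 28, 23, 20}
insert 29 → {34, 31, 29, 28, 23, 20}
insert 24 → {34, 31, 29, 28, 24, 23, 20}
insert 27 → {34, 31, 29, 28, 27, 24, 23, 20}
transmit next → 34; now {31, 29, 28, 27, 24, 23, 20}
insert 35 → {35, 31, 29, 28, 27, 24, 23, 20}
transmit next → 35; now {31, 29, 28, 27, 24, 23, 20}
insert 42 → {42, 31, 29, 28, 27, 24, 23, 20}
transmit next → 42; now {31, 29, 28, 27, 24, 23, 20}
insert 37 → {37, 31, 29, 28, 27, 24, 23, 20}
insert 22 → {37, 31, 29, 28, 27, 24, 23, 22, 20}
transmit next → 37; now {31, 29, 28, 27, 24, 23, 22, 20}
insert 25 → {31, 29, 28, 27, 25, 24, 23, 22, 20}
insert 41 → {41, 31, 29, 28, 27, 25, 24, 23, 22, 20}
transmit next → 41; now {31, 29, 28, 27, 25, 24, 23, 22, 20}
insert 38 → {38, 31, 29, 28, 27, 25, 24, 23, 22, 20}
transmit next → 38; now {31, 29, 28, 27, 25, 24, 23, 22, 20}

37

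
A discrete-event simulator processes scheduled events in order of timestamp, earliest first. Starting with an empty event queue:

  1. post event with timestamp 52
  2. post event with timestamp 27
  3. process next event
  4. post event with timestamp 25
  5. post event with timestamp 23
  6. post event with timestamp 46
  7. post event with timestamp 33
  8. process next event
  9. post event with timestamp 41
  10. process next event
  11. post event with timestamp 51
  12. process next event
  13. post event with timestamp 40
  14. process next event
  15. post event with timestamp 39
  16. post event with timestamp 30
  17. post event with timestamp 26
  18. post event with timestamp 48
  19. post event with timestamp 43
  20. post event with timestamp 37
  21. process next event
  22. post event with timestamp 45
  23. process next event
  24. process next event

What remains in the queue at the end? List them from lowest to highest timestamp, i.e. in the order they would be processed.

insert 52 → {52}
insert 27 → {27, 52}
process next event → 27; now {52}
insert 25 → {25, 52}
insert 23 → {23, 25, 52}
insert 46 → {23, 25, 46, 52}
insert 33 → {23, 25, 33, 46, 52}
process next event → 23; now {25, 33, 46, 52}
insert 41 → {25, 33, 41, 46, 52}
process next event → 25; now {33, 41, 46, 52}
insert 51 → {33, 41, 46, 51, 52}
process next event → 33; now {41, 46, 51, 52}
insert 40 → {40, 41, 46, 51, 52}
process next event → 40; now {41, 46, 51, 52}
insert 39 → {39, 41, 46, 51, 52}
insert 30 → {30, 39, 41, 46, 51, 52}
insert 26 → {26, 30, 39, 41, 46, 51, 52}
insert 48 → {26, 30, 39, 41, 46, 48, 51, 52}
insert 43 → {26, 30, 39, 41, 43, 46, 48, 51, 52}
insert 37 → {26, 30, 37, 39, 41, 43, 46, 48, 51, 52}
process next event → 26; now {30, 37, 39, 41, 43, 46, 48, 51, 52}
insert 45 → {30, 37, 39, 41, 43, 45, 46, 48, 51, 52}
process next event → 30; now {37, 39, 41, 43, 45, 46, 48, 51, 52}
process next event → 37; now {39, 41, 43, 45, 46, 48, 51, 52}

39 → 41 → 43 → 45 → 46 → 48 → 51 → 52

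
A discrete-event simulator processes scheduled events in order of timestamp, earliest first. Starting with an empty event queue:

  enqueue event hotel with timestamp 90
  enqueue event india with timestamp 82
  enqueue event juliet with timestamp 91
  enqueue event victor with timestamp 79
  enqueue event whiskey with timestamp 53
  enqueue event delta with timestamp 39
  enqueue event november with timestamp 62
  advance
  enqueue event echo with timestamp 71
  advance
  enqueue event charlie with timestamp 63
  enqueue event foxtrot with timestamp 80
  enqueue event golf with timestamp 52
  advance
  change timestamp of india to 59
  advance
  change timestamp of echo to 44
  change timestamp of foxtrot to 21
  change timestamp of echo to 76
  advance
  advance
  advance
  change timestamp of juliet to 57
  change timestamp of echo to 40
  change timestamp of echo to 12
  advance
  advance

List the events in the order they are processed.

delta, whiskey, golf, india, foxtrot, november, charlie, echo, juliet

add hotel (timestamp 90) → {hotel:90}
add india (timestamp 82) → {india:82, hotel:90}
add juliet (timestamp 91) → {india:82, hotel:90, juliet:91}
add victor (timestamp 79) → {victor:79, india:82, hotel:90, juliet:91}
add whiskey (timestamp 53) → {whiskey:53, victor:79, india:82, hotel:90, juliet:91}
add delta (timestamp 39) → {delta:39, whiskey:53, victor:79, india:82, hotel:90, juliet:91}
add november (timestamp 62) → {delta:39, whiskey:53, november:62, victor:79, india:82, hotel:90, juliet:91}
advance → delta; now {whiskey:53, november:62, victor:79, india:82, hotel:90, juliet:91}
add echo (timestamp 71) → {whiskey:53, november:62, echo:71, victor:79, india:82, hotel:90, juliet:91}
advance → whiskey; now {november:62, echo:71, victor:79, india:82, hotel:90, juliet:91}
add charlie (timestamp 63) → {november:62, charlie:63, echo:71, victor:79, india:82, hotel:90, juliet:91}
add foxtrot (timestamp 80) → {november:62, charlie:63, echo:71, victor:79, foxtrot:80, india:82, hotel:90, juliet:91}
add golf (timestamp 52) → {golf:52, november:62, charlie:63, echo:71, victor:79, foxtrot:80, india:82, hotel:90, juliet:91}
advance → golf; now {november:62, charlie:63, echo:71, victor:79, foxtrot:80, india:82, hotel:90, juliet:91}
update india to timestamp 59 → {india:59, november:62, charlie:63, echo:71, victor:79, foxtrot:80, hotel:90, juliet:91}
advance → india; now {november:62, charlie:63, echo:71, victor:79, foxtrot:80, hotel:90, juliet:91}
update echo to timestamp 44 → {echo:44, november:62, charlie:63, victor:79, foxtrot:80, hotel:90, juliet:91}
update foxtrot to timestamp 21 → {foxtrot:21, echo:44, november:62, charlie:63, victor:79, hotel:90, juliet:91}
update echo to timestamp 76 → {foxtrot:21, november:62, charlie:63, echo:76, victor:79, hotel:90, juliet:91}
advance → foxtrot; now {november:62, charlie:63, echo:76, victor:79, hotel:90, juliet:91}
advance → november; now {charlie:63, echo:76, victor:79, hotel:90, juliet:91}
advance → charlie; now {echo:76, victor:79, hotel:90, juliet:91}
update juliet to timestamp 57 → {juliet:57, echo:76, victor:79, hotel:90}
update echo to timestamp 40 → {echo:40, juliet:57, victor:79, hotel:90}
update echo to timestamp 12 → {echo:12, juliet:57, victor:79, hotel:90}
advance → echo; now {juliet:57, victor:79, hotel:90}
advance → juliet; now {victor:79, hotel:90}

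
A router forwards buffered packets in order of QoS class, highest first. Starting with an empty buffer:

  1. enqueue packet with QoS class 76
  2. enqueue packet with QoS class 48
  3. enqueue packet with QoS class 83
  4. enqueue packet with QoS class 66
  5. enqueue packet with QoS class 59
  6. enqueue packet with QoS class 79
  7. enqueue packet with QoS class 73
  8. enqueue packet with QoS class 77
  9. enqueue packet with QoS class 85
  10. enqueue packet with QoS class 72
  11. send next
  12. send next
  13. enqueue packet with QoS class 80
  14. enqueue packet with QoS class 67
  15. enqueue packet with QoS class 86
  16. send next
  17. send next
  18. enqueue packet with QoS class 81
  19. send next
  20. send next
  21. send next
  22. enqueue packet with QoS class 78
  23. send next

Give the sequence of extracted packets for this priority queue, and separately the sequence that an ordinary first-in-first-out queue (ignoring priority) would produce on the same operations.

insert 76 → {76}
insert 48 → {76, 48}
insert 83 → {83, 76, 48}
insert 66 → {83, 76, 66, 48}
insert 59 → {83, 76, 66, 59, 48}
insert 79 → {83, 79, 76, 66, 59, 48}
insert 73 → {83, 79, 76, 73, 66, 59, 48}
insert 77 → {83, 79, 77, 76, 73, 66, 59, 48}
insert 85 → {85, 83, 79, 77, 76, 73, 66, 59, 48}
insert 72 → {85, 83, 79, 77, 76, 73, 72, 66, 59, 48}
send next → 85; now {83, 79, 77, 76, 73, 72, 66, 59, 48}
send next → 83; now {79, 77, 76, 73, 72, 66, 59, 48}
insert 80 → {80, 79, 77, 76, 73, 72, 66, 59, 48}
insert 67 → {80, 79, 77, 76, 73, 72, 67, 66, 59, 48}
insert 86 → {86, 80, 79, 77, 76, 73, 72, 67, 66, 59, 48}
send next → 86; now {80, 79, 77, 76, 73, 72, 67, 66, 59, 48}
send next → 80; now {79, 77, 76, 73, 72, 67, 66, 59, 48}
insert 81 → {81, 79, 77, 76, 73, 72, 67, 66, 59, 48}
send next → 81; now {79, 77, 76, 73, 72, 67, 66, 59, 48}
send next → 79; now {77, 76, 73, 72, 67, 66, 59, 48}
send next → 77; now {76, 73, 72, 67, 66, 59, 48}
insert 78 → {78, 76, 73, 72, 67, 66, 59, 48}
send next → 78; now {76, 73, 72, 67, 66, 59, 48}

priority queue: 85 → 83 → 86 → 80 → 81 → 79 → 77 → 78; FIFO queue: [76, 48, 83, 66, 59, 79, 73, 77]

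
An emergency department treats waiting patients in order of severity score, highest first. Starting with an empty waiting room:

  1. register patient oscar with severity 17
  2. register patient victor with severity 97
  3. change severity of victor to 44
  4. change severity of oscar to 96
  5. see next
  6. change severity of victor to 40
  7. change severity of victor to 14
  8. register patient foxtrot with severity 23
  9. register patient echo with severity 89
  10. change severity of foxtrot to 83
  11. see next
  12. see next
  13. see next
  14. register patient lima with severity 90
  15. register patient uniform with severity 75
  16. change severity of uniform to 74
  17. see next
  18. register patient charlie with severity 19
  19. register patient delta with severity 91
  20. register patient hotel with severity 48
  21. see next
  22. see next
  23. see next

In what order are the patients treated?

add oscar (severity 17) → {oscar:17}
add victor (severity 97) → {victor:97, oscar:17}
update victor to severity 44 → {victor:44, oscar:17}
update oscar to severity 96 → {oscar:96, victor:44}
see next → oscar; now {victor:44}
update victor to severity 40 → {victor:40}
update victor to severity 14 → {victor:14}
add foxtrot (severity 23) → {foxtrot:23, victor:14}
add echo (severity 89) → {echo:89, foxtrot:23, victor:14}
update foxtrot to severity 83 → {echo:89, foxtrot:83, victor:14}
see next → echo; now {foxtrot:83, victor:14}
see next → foxtrot; now {victor:14}
see next → victor; now {}
add lima (severity 90) → {lima:90}
add uniform (severity 75) → {lima:90, uniform:75}
update uniform to severity 74 → {lima:90, uniform:74}
see next → lima; now {uniform:74}
add charlie (severity 19) → {uniform:74, charlie:19}
add delta (severity 91) → {delta:91, uniform:74, charlie:19}
add hotel (severity 48) → {delta:91, uniform:74, hotel:48, charlie:19}
see next → delta; now {uniform:74, hotel:48, charlie:19}
see next → uniform; now {hotel:48, charlie:19}
see next → hotel; now {charlie:19}

[oscar, echo, foxtrot, victor, lima, delta, uniform, hotel]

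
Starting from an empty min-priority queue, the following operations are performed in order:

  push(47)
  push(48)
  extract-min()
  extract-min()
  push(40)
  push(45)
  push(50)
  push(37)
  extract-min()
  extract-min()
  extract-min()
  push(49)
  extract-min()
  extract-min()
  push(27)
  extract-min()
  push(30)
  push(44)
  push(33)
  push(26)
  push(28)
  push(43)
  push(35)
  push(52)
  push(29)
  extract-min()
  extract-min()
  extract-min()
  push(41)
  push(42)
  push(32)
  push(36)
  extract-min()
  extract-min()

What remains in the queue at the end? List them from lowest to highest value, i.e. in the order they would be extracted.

insert 47 → {47}
insert 48 → {47, 48}
extract-min → 47; now {48}
extract-min → 48; now {}
insert 40 → {40}
insert 45 → {40, 45}
insert 50 → {40, 45, 50}
insert 37 → {37, 40, 45, 50}
extract-min → 37; now {40, 45, 50}
extract-min → 40; now {45, 50}
extract-min → 45; now {50}
insert 49 → {49, 50}
extract-min → 49; now {50}
extract-min → 50; now {}
insert 27 → {27}
extract-min → 27; now {}
insert 30 → {30}
insert 44 → {30, 44}
insert 33 → {30, 33, 44}
insert 26 → {26, 30, 33, 44}
insert 28 → {26, 28, 30, 33, 44}
insert 43 → {26, 28, 30, 33, 43, 44}
insert 35 → {26, 28, 30, 33, 35, 43, 44}
insert 52 → {26, 28, 30, 33, 35, 43, 44, 52}
insert 29 → {26, 28, 29, 30, 33, 35, 43, 44, 52}
extract-min → 26; now {28, 29, 30, 33, 35, 43, 44, 52}
extract-min → 28; now {29, 30, 33, 35, 43, 44, 52}
extract-min → 29; now {30, 33, 35, 43, 44, 52}
insert 41 → {30, 33, 35, 41, 43, 44, 52}
insert 42 → {30, 33, 35, 41, 42, 43, 44, 52}
insert 32 → {30, 32, 33, 35, 41, 42, 43, 44, 52}
insert 36 → {30, 32, 33, 35, 36, 41, 42, 43, 44, 52}
extract-min → 30; now {32, 33, 35, 36, 41, 42, 43, 44, 52}
extract-min → 32; now {33, 35, 36, 41, 42, 43, 44, 52}

[33, 35, 36, 41, 42, 43, 44, 52]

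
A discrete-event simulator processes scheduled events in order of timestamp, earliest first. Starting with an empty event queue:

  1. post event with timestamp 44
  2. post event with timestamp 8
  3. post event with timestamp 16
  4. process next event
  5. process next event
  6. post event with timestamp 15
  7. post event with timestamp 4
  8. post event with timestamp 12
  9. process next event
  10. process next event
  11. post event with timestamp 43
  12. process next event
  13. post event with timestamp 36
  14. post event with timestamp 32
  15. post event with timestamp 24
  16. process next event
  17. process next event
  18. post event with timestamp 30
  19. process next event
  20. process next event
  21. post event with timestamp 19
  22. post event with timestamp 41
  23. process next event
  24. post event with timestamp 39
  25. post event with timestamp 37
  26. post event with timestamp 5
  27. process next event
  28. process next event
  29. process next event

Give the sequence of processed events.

[8, 16, 4, 12, 15, 24, 32, 30, 36, 19, 5, 37, 39]

insert 44 → {44}
insert 8 → {8, 44}
insert 16 → {8, 16, 44}
process next event → 8; now {16, 44}
process next event → 16; now {44}
insert 15 → {15, 44}
insert 4 → {4, 15, 44}
insert 12 → {4, 12, 15, 44}
process next event → 4; now {12, 15, 44}
process next event → 12; now {15, 44}
insert 43 → {15, 43, 44}
process next event → 15; now {43, 44}
insert 36 → {36, 43, 44}
insert 32 → {32, 36, 43, 44}
insert 24 → {24, 32, 36, 43, 44}
process next event → 24; now {32, 36, 43, 44}
process next event → 32; now {36, 43, 44}
insert 30 → {30, 36, 43, 44}
process next event → 30; now {36, 43, 44}
process next event → 36; now {43, 44}
insert 19 → {19, 43, 44}
insert 41 → {19, 41, 43, 44}
process next event → 19; now {41, 43, 44}
insert 39 → {39, 41, 43, 44}
insert 37 → {37, 39, 41, 43, 44}
insert 5 → {5, 37, 39, 41, 43, 44}
process next event → 5; now {37, 39, 41, 43, 44}
process next event → 37; now {39, 41, 43, 44}
process next event → 39; now {41, 43, 44}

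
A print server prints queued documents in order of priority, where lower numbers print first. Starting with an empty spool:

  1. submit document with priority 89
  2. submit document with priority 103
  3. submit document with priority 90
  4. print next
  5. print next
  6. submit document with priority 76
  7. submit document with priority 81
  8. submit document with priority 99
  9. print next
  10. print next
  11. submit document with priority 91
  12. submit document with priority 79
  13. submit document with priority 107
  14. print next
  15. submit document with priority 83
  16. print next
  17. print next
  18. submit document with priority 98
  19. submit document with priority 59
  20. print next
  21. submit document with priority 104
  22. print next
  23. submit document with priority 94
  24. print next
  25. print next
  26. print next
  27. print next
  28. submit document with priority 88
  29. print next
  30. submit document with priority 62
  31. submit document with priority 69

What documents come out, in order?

insert 89 → {89}
insert 103 → {89, 103}
insert 90 → {89, 90, 103}
print next → 89; now {90, 103}
print next → 90; now {103}
insert 76 → {76, 103}
insert 81 → {76, 81, 103}
insert 99 → {76, 81, 99, 103}
print next → 76; now {81, 99, 103}
print next → 81; now {99, 103}
insert 91 → {91, 99, 103}
insert 79 → {79, 91, 99, 103}
insert 107 → {79, 91, 99, 103, 107}
print next → 79; now {91, 99, 103, 107}
insert 83 → {83, 91, 99, 103, 107}
print next → 83; now {91, 99, 103, 107}
print next → 91; now {99, 103, 107}
insert 98 → {98, 99, 103, 107}
insert 59 → {59, 98, 99, 103, 107}
print next → 59; now {98, 99, 103, 107}
insert 104 → {98, 99, 103, 104, 107}
print next → 98; now {99, 103, 104, 107}
insert 94 → {94, 99, 103, 104, 107}
print next → 94; now {99, 103, 104, 107}
print next → 99; now {103, 104, 107}
print next → 103; now {104, 107}
print next → 104; now {107}
insert 88 → {88, 107}
print next → 88; now {107}
insert 62 → {62, 107}
insert 69 → {62, 69, 107}

[89, 90, 76, 81, 79, 83, 91, 59, 98, 94, 99, 103, 104, 88]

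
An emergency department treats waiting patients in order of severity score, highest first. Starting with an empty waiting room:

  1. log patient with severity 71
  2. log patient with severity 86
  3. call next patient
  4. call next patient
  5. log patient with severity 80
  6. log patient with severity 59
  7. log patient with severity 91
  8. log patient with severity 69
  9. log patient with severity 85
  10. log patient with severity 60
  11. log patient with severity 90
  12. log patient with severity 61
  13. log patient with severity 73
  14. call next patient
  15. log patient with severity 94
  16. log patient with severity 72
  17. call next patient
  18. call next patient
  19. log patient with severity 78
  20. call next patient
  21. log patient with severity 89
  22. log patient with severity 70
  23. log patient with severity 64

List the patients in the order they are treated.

insert 71 → {71}
insert 86 → {86, 71}
call next patient → 86; now {71}
call next patient → 71; now {}
insert 80 → {80}
insert 59 → {80, 59}
insert 91 → {91, 80, 59}
insert 69 → {91, 80, 69, 59}
insert 85 → {91, 85, 80, 69, 59}
insert 60 → {91, 85, 80, 69, 60, 59}
insert 90 → {91, 90, 85, 80, 69, 60, 59}
insert 61 → {91, 90, 85, 80, 69, 61, 60, 59}
insert 73 → {91, 90, 85, 80, 73, 69, 61, 60, 59}
call next patient → 91; now {90, 85, 80, 73, 69, 61, 60, 59}
insert 94 → {94, 90, 85, 80, 73, 69, 61, 60, 59}
insert 72 → {94, 90, 85, 80, 73, 72, 69, 61, 60, 59}
call next patient → 94; now {90, 85, 80, 73, 72, 69, 61, 60, 59}
call next patient → 90; now {85, 80, 73, 72, 69, 61, 60, 59}
insert 78 → {85, 80, 78, 73, 72, 69, 61, 60, 59}
call next patient → 85; now {80, 78, 73, 72, 69, 61, 60, 59}
insert 89 → {89, 80, 78, 73, 72, 69, 61, 60, 59}
insert 70 → {89, 80, 78, 73, 72, 70, 69, 61, 60, 59}
insert 64 → {89, 80, 78, 73, 72, 70, 69, 64, 61, 60, 59}

86, 71, 91, 94, 90, 85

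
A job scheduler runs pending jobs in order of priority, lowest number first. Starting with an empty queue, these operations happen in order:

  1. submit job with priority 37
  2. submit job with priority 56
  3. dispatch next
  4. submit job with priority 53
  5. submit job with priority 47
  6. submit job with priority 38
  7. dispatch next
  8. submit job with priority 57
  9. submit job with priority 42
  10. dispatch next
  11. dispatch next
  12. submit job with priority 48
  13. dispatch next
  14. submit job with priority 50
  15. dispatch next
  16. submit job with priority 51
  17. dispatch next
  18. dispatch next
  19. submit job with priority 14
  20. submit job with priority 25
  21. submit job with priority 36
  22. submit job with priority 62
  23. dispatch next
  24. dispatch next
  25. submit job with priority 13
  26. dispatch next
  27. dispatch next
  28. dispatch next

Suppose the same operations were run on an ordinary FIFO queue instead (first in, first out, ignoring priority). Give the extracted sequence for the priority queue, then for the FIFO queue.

insert 37 → {37}
insert 56 → {37, 56}
dispatch next → 37; now {56}
insert 53 → {53, 56}
insert 47 → {47, 53, 56}
insert 38 → {38, 47, 53, 56}
dispatch next → 38; now {47, 53, 56}
insert 57 → {47, 53, 56, 57}
insert 42 → {42, 47, 53, 56, 57}
dispatch next → 42; now {47, 53, 56, 57}
dispatch next → 47; now {53, 56, 57}
insert 48 → {48, 53, 56, 57}
dispatch next → 48; now {53, 56, 57}
insert 50 → {50, 53, 56, 57}
dispatch next → 50; now {53, 56, 57}
insert 51 → {51, 53, 56, 57}
dispatch next → 51; now {53, 56, 57}
dispatch next → 53; now {56, 57}
insert 14 → {14, 56, 57}
insert 25 → {14, 25, 56, 57}
insert 36 → {14, 25, 36, 56, 57}
insert 62 → {14, 25, 36, 56, 57, 62}
dispatch next → 14; now {25, 36, 56, 57, 62}
dispatch next → 25; now {36, 56, 57, 62}
insert 13 → {13, 36, 56, 57, 62}
dispatch next → 13; now {36, 56, 57, 62}
dispatch next → 36; now {56, 57, 62}
dispatch next → 56; now {57, 62}

priority queue: 37, 38, 42, 47, 48, 50, 51, 53, 14, 25, 13, 36, 56; FIFO queue: [37, 56, 53, 47, 38, 57, 42, 48, 50, 51, 14, 25, 36]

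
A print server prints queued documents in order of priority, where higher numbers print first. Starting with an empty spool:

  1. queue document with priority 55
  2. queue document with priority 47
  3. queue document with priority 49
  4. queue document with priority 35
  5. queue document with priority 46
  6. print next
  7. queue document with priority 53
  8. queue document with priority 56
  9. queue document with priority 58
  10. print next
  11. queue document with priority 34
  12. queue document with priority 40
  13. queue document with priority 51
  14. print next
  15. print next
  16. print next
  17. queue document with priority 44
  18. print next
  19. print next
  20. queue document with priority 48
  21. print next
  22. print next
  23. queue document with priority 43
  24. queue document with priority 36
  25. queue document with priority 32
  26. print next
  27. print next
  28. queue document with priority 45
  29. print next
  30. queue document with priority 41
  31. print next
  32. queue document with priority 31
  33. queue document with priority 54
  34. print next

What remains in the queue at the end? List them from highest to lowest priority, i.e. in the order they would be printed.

insert 55 → {55}
insert 47 → {55, 47}
insert 49 → {55, 49, 47}
insert 35 → {55, 49, 47, 35}
insert 46 → {55, 49, 47, 46, 35}
print next → 55; now {49, 47, 46, 35}
insert 53 → {53, 49, 47, 46, 35}
insert 56 → {56, 53, 49, 47, 46, 35}
insert 58 → {58, 56, 53, 49, 47, 46, 35}
print next → 58; now {56, 53, 49, 47, 46, 35}
insert 34 → {56, 53, 49, 47, 46, 35, 34}
insert 40 → {56, 53, 49, 47, 46, 40, 35, 34}
insert 51 → {56, 53, 51, 49, 47, 46, 40, 35, 34}
print next → 56; now {53, 51, 49, 47, 46, 40, 35, 34}
print next → 53; now {51, 49, 47, 46, 40, 35, 34}
print next → 51; now {49, 47, 46, 40, 35, 34}
insert 44 → {49, 47, 46, 44, 40, 35, 34}
print next → 49; now {47, 46, 44, 40, 35, 34}
print next → 47; now {46, 44, 40, 35, 34}
insert 48 → {48, 46, 44, 40, 35, 34}
print next → 48; now {46, 44, 40, 35, 34}
print next → 46; now {44, 40, 35, 34}
insert 43 → {44, 43, 40, 35, 34}
insert 36 → {44, 43, 40, 36, 35, 34}
insert 32 → {44, 43, 40, 36, 35, 34, 32}
print next → 44; now {43, 40, 36, 35, 34, 32}
print next → 43; now {40, 36, 35, 34, 32}
insert 45 → {45, 40, 36, 35, 34, 32}
print next → 45; now {40, 36, 35, 34, 32}
insert 41 → {41, 40, 36, 35, 34, 32}
print next → 41; now {40, 36, 35, 34, 32}
insert 31 → {40, 36, 35, 34, 32, 31}
insert 54 → {54, 40, 36, 35, 34, 32, 31}
print next → 54; now {40, 36, 35, 34, 32, 31}

[40, 36, 35, 34, 32, 31]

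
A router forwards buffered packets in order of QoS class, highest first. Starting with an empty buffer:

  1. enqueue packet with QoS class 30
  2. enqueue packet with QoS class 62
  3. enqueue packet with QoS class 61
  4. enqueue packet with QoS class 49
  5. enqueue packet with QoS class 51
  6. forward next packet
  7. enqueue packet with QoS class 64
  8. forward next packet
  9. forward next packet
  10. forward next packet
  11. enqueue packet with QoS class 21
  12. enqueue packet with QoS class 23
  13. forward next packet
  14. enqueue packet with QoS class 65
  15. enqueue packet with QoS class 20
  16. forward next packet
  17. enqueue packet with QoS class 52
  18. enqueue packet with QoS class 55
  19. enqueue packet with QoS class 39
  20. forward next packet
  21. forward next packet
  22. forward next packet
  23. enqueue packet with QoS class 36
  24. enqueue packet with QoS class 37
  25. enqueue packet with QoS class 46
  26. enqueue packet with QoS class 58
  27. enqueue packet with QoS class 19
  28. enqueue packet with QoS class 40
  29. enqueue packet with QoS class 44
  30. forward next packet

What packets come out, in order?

insert 30 → {30}
insert 62 → {62, 30}
insert 61 → {62, 61, 30}
insert 49 → {62, 61, 49, 30}
insert 51 → {62, 61, 51, 49, 30}
forward next packet → 62; now {61, 51, 49, 30}
insert 64 → {64, 61, 51, 49, 30}
forward next packet → 64; now {61, 51, 49, 30}
forward next packet → 61; now {51, 49, 30}
forward next packet → 51; now {49, 30}
insert 21 → {49, 30, 21}
insert 23 → {49, 30, 23, 21}
forward next packet → 49; now {30, 23, 21}
insert 65 → {65, 30, 23, 21}
insert 20 → {65, 30, 23, 21, 20}
forward next packet → 65; now {30, 23, 21, 20}
insert 52 → {52, 30, 23, 21, 20}
insert 55 → {55, 52, 30, 23, 21, 20}
insert 39 → {55, 52, 39, 30, 23, 21, 20}
forward next packet → 55; now {52, 39, 30, 23, 21, 20}
forward next packet → 52; now {39, 30, 23, 21, 20}
forward next packet → 39; now {30, 23, 21, 20}
insert 36 → {36, 30, 23, 21, 20}
insert 37 → {37, 36, 30, 23, 21, 20}
insert 46 → {46, 37, 36, 30, 23, 21, 20}
insert 58 → {58, 46, 37, 36, 30, 23, 21, 20}
insert 19 → {58, 46, 37, 36, 30, 23, 21, 20, 19}
insert 40 → {58, 46, 40, 37, 36, 30, 23, 21, 20, 19}
insert 44 → {58, 46, 44, 40, 37, 36, 30, 23, 21, 20, 19}
forward next packet → 58; now {46, 44, 40, 37, 36, 30, 23, 21, 20, 19}

62 → 64 → 61 → 51 → 49 → 65 → 55 → 52 → 39 → 58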